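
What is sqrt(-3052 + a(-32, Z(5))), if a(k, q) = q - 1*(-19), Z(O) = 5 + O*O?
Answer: I*sqrt(3003) ≈ 54.8*I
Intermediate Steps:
Z(O) = 5 + O**2
a(k, q) = 19 + q (a(k, q) = q + 19 = 19 + q)
sqrt(-3052 + a(-32, Z(5))) = sqrt(-3052 + (19 + (5 + 5**2))) = sqrt(-3052 + (19 + (5 + 25))) = sqrt(-3052 + (19 + 30)) = sqrt(-3052 + 49) = sqrt(-3003) = I*sqrt(3003)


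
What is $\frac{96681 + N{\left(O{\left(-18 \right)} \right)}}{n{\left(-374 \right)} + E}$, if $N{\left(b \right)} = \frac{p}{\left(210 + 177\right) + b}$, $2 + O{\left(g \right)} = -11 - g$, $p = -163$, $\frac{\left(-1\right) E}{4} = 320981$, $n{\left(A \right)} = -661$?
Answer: $- \frac{37898789}{503557320} \approx -0.075262$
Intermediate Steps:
$E = -1283924$ ($E = \left(-4\right) 320981 = -1283924$)
$O{\left(g \right)} = -13 - g$ ($O{\left(g \right)} = -2 - \left(11 + g\right) = -13 - g$)
$N{\left(b \right)} = - \frac{163}{387 + b}$ ($N{\left(b \right)} = - \frac{163}{\left(210 + 177\right) + b} = - \frac{163}{387 + b}$)
$\frac{96681 + N{\left(O{\left(-18 \right)} \right)}}{n{\left(-374 \right)} + E} = \frac{96681 - \frac{163}{387 - -5}}{-661 - 1283924} = \frac{96681 - \frac{163}{387 + \left(-13 + 18\right)}}{-1284585} = \left(96681 - \frac{163}{387 + 5}\right) \left(- \frac{1}{1284585}\right) = \left(96681 - \frac{163}{392}\right) \left(- \frac{1}{1284585}\right) = \frac{37898789}{392} \left(- \frac{1}{1284585}\right) = - \frac{37898789}{503557320}$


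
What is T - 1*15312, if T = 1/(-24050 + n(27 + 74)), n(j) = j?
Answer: -366707089/23949 ≈ -15312.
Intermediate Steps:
T = -1/23949 (T = 1/(-24050 + (27 + 74)) = 1/(-24050 + 101) = 1/(-23949) = -1/23949 ≈ -4.1755e-5)
T - 1*15312 = -1/23949 - 1*15312 = -1/23949 - 15312 = -366707089/23949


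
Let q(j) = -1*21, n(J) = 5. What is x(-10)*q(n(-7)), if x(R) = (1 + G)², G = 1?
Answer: -84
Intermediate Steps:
x(R) = 4 (x(R) = (1 + 1)² = 2² = 4)
q(j) = -21
x(-10)*q(n(-7)) = 4*(-21) = -84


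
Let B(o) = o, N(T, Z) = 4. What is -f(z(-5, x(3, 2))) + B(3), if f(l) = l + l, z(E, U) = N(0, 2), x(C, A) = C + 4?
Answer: -5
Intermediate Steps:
x(C, A) = 4 + C
z(E, U) = 4
f(l) = 2*l
-f(z(-5, x(3, 2))) + B(3) = -2*4 + 3 = -1*8 + 3 = -8 + 3 = -5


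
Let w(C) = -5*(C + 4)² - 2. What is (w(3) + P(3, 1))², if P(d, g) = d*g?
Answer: 59536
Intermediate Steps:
w(C) = -2 - 5*(4 + C)² (w(C) = -5*(4 + C)² - 2 = -2 - 5*(4 + C)²)
(w(3) + P(3, 1))² = ((-2 - 5*(4 + 3)²) + 3*1)² = ((-2 - 5*7²) + 3)² = ((-2 - 5*49) + 3)² = ((-2 - 245) + 3)² = (-247 + 3)² = (-244)² = 59536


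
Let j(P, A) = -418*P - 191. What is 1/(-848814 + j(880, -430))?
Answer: -1/1216845 ≈ -8.2180e-7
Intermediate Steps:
j(P, A) = -191 - 418*P
1/(-848814 + j(880, -430)) = 1/(-848814 + (-191 - 418*880)) = 1/(-848814 + (-191 - 367840)) = 1/(-848814 - 368031) = 1/(-1216845) = -1/1216845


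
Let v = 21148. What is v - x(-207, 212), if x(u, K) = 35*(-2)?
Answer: 21218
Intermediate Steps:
x(u, K) = -70
v - x(-207, 212) = 21148 - 1*(-70) = 21148 + 70 = 21218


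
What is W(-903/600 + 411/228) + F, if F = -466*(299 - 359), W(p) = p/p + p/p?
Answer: 27962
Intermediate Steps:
W(p) = 2 (W(p) = 1 + 1 = 2)
F = 27960 (F = -466*(-60) = 27960)
W(-903/600 + 411/228) + F = 2 + 27960 = 27962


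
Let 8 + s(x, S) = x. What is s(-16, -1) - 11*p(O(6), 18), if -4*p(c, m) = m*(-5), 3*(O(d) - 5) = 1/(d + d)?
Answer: -543/2 ≈ -271.50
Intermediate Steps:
O(d) = 5 + 1/(6*d) (O(d) = 5 + 1/(3*(d + d)) = 5 + 1/(3*((2*d))) = 5 + (1/(2*d))/3 = 5 + 1/(6*d))
p(c, m) = 5*m/4 (p(c, m) = -m*(-5)/4 = -(-5)*m/4 = 5*m/4)
s(x, S) = -8 + x
s(-16, -1) - 11*p(O(6), 18) = (-8 - 16) - 55*18/4 = -24 - 11*45/2 = -24 - 495/2 = -543/2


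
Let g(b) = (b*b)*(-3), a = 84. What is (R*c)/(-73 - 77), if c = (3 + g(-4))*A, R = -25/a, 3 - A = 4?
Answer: 5/56 ≈ 0.089286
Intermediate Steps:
A = -1 (A = 3 - 1*4 = 3 - 4 = -1)
R = -25/84 ≈ -0.29762
g(b) = -3*b**2 (g(b) = b**2*(-3) = -3*b**2)
c = 45 (c = (3 - 3*(-4)**2)*(-1) = (3 - 3*16)*(-1) = (3 - 48)*(-1) = -45*(-1) = 45)
(R*c)/(-73 - 77) = (-25/84*45)/(-73 - 77) = -375/28/(-150) = -375/28*(-1/150) = 5/56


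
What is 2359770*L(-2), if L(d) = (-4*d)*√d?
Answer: 18878160*I*√2 ≈ 2.6698e+7*I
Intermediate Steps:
L(d) = -4*d^(3/2)
2359770*L(-2) = 2359770*(-(-8)*I*√2) = 2359770*(8*I*√2) = 18878160*I*√2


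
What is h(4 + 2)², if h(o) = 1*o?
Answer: 36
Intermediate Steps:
h(o) = o
h(4 + 2)² = (4 + 2)² = 6² = 36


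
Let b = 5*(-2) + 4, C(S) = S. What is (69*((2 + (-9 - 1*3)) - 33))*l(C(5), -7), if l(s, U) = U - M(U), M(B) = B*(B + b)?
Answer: 290766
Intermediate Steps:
b = -6 (b = -10 + 4 = -6)
M(B) = B*(-6 + B) (M(B) = B*(B - 6) = B*(-6 + B))
l(s, U) = U - U*(-6 + U)
(69*((2 + (-9 - 1*3)) - 33))*l(C(5), -7) = (69*((2 + (-9 - 1*3)) - 33))*(-7*(7 - 1*(-7))) = (69*((2 + (-9 - 3)) - 33))*(-7*(7 + 7)) = (69*((2 - 12) - 33))*(-7*14) = (69*(-10 - 33))*(-98) = (69*(-43))*(-98) = -2967*(-98) = 290766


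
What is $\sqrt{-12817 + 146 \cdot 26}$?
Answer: $i \sqrt{9021} \approx 94.979 i$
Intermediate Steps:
$\sqrt{-12817 + 146 \cdot 26} = \sqrt{-12817 + 3796} = \sqrt{-9021} = i \sqrt{9021}$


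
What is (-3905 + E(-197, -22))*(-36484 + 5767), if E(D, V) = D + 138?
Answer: 121762188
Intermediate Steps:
E(D, V) = 138 + D
(-3905 + E(-197, -22))*(-36484 + 5767) = (-3905 + (138 - 197))*(-36484 + 5767) = (-3905 - 59)*(-30717) = -3964*(-30717) = 121762188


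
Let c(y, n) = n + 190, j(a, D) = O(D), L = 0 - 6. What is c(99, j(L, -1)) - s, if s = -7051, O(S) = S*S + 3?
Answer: 7245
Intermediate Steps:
L = -6
O(S) = 3 + S**2 (O(S) = S**2 + 3 = 3 + S**2)
j(a, D) = 3 + D**2
c(y, n) = 190 + n
c(99, j(L, -1)) - s = (190 + (3 + (-1)**2)) - 1*(-7051) = (190 + (3 + 1)) + 7051 = (190 + 4) + 7051 = 194 + 7051 = 7245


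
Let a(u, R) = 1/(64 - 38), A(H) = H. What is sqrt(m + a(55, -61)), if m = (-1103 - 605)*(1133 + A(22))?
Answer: I*sqrt(1333572214)/26 ≈ 1404.5*I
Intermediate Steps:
a(u, R) = 1/26
m = -1972740 (m = (-1103 - 605)*(1133 + 22) = -1708*1155 = -1972740)
sqrt(m + a(55, -61)) = sqrt(-1972740 + 1/26) = sqrt(-51291239/26) = I*sqrt(1333572214)/26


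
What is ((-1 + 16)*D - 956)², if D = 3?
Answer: 829921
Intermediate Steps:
((-1 + 16)*D - 956)² = ((-1 + 16)*3 - 956)² = (15*3 - 956)² = (45 - 956)² = (-911)² = 829921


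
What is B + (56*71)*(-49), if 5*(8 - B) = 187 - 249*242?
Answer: -914009/5 ≈ -1.8280e+5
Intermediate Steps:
B = 60111/5 (B = 8 - (187 - 249*242)/5 = 8 - (187 - 60258)/5 = 8 - ⅕*(-60071) = 8 + 60071/5 = 60111/5 ≈ 12022.)
B + (56*71)*(-49) = 60111/5 + (56*71)*(-49) = 60111/5 + 3976*(-49) = 60111/5 - 194824 = -914009/5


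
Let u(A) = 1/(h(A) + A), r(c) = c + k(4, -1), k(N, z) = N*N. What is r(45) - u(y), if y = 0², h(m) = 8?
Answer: 487/8 ≈ 60.875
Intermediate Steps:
k(N, z) = N²
r(c) = 16 + c (r(c) = c + 4² = c + 16 = 16 + c)
y = 0
u(A) = 1/(8 + A)
r(45) - u(y) = (16 + 45) - 1/(8 + 0) = 61 - 1/8 = 61 - 1*⅛ = 61 - ⅛ = 487/8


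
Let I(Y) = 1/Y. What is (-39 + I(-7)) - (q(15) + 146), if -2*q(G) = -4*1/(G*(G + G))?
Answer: -291607/1575 ≈ -185.15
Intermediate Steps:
I(Y) = 1/Y
q(G) = G**(-2) (q(G) = -(-2)/(G*(G + G)) = -(-2)/(G*(2*G)) = -(-2)/(2*G**2) = -(-2)*1/(2*G**2) = -(-1)/G**2 = G**(-2))
(-39 + I(-7)) - (q(15) + 146) = (-39 + 1/(-7)) - (15**(-2) + 146) = (-39 - 1/7) - (1/225 + 146) = -274/7 - 1*32851/225 = -274/7 - 32851/225 = -291607/1575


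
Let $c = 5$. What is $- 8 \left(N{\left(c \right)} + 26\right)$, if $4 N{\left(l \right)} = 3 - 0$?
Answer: $-214$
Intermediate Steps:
$N{\left(l \right)} = \frac{3}{4}$ ($N{\left(l \right)} = \frac{3 - 0}{4} = \frac{3 + 0}{4} = \frac{1}{4} \cdot 3 = \frac{3}{4}$)
$- 8 \left(N{\left(c \right)} + 26\right) = - 8 \left(\frac{3}{4} + 26\right) = \left(-8\right) \frac{107}{4} = -214$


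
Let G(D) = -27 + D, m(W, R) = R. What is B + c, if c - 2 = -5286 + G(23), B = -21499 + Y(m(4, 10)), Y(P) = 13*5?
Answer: -26722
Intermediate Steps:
Y(P) = 65
B = -21434 (B = -21499 + 65 = -21434)
c = -5288 (c = 2 + (-5286 + (-27 + 23)) = 2 + (-5286 - 4) = 2 - 5290 = -5288)
B + c = -21434 - 5288 = -26722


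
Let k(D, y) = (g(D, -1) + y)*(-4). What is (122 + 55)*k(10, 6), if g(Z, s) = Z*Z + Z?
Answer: -82128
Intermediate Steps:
g(Z, s) = Z + Z² (g(Z, s) = Z² + Z = Z + Z²)
k(D, y) = -4*y - 4*D*(1 + D) (k(D, y) = (D*(1 + D) + y)*(-4) = (y + D*(1 + D))*(-4) = -4*y - 4*D*(1 + D))
(122 + 55)*k(10, 6) = (122 + 55)*(-4*6 - 4*10*(1 + 10)) = 177*(-24 - 4*10*11) = 177*(-24 - 440) = 177*(-464) = -82128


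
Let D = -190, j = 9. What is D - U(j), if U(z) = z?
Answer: -199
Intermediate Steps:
D - U(j) = -190 - 1*9 = -190 - 9 = -199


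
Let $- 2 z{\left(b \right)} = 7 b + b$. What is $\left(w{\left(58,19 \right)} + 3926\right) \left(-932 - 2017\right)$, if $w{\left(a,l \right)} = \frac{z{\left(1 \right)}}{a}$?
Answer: $- \frac{335749548}{29} \approx -1.1578 \cdot 10^{7}$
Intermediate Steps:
$z{\left(b \right)} = - 4 b$ ($z{\left(b \right)} = - \frac{7 b + b}{2} = - \frac{8 b}{2} = - 4 b$)
$w{\left(a,l \right)} = - \frac{4}{a}$ ($w{\left(a,l \right)} = \frac{\left(-4\right) 1}{a} = - \frac{4}{a}$)
$\left(w{\left(58,19 \right)} + 3926\right) \left(-932 - 2017\right) = \left(- \frac{4}{58} + 3926\right) \left(-932 - 2017\right) = \left(\left(-4\right) \frac{1}{58} + 3926\right) \left(-2949\right) = \left(- \frac{2}{29} + 3926\right) \left(-2949\right) = \frac{113852}{29} \left(-2949\right) = - \frac{335749548}{29}$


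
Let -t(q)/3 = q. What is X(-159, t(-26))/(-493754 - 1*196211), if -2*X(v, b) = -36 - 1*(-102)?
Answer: 33/689965 ≈ 4.7829e-5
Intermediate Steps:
t(q) = -3*q
X(v, b) = -33 (X(v, b) = -(-36 - 1*(-102))/2 = -(-36 + 102)/2 = -½*66 = -33)
X(-159, t(-26))/(-493754 - 1*196211) = -33/(-493754 - 1*196211) = -33/(-493754 - 196211) = -33/(-689965) = -33*(-1/689965) = 33/689965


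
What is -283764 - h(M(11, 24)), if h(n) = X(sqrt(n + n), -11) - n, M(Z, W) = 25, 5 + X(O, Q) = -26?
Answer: -283708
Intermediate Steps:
X(O, Q) = -31 (X(O, Q) = -5 - 26 = -31)
h(n) = -31 - n
-283764 - h(M(11, 24)) = -283764 - (-31 - 1*25) = -283764 - (-31 - 25) = -283764 - 1*(-56) = -283764 + 56 = -283708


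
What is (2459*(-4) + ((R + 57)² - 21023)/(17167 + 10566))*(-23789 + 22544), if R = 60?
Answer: 339622456890/27733 ≈ 1.2246e+7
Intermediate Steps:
(2459*(-4) + ((R + 57)² - 21023)/(17167 + 10566))*(-23789 + 22544) = (2459*(-4) + ((60 + 57)² - 21023)/(17167 + 10566))*(-23789 + 22544) = (-9836 + (117² - 21023)/27733)*(-1245) = (-9836 + (13689 - 21023)*(1/27733))*(-1245) = (-9836 - 7334*1/27733)*(-1245) = (-9836 - 7334/27733)*(-1245) = -272789122/27733*(-1245) = 339622456890/27733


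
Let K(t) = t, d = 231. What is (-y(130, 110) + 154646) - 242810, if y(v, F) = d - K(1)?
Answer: -88394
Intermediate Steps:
y(v, F) = 230 (y(v, F) = 231 - 1*1 = 231 - 1 = 230)
(-y(130, 110) + 154646) - 242810 = (-1*230 + 154646) - 242810 = (-230 + 154646) - 242810 = 154416 - 242810 = -88394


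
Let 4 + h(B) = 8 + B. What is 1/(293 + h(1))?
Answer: 1/298 ≈ 0.0033557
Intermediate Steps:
h(B) = 4 + B (h(B) = -4 + (8 + B) = 4 + B)
1/(293 + h(1)) = 1/(293 + (4 + 1)) = 1/(293 + 5) = 1/298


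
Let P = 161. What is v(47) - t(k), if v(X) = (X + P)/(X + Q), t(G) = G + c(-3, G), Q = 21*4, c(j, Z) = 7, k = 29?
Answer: -4508/131 ≈ -34.412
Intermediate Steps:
Q = 84
t(G) = 7 + G (t(G) = G + 7 = 7 + G)
v(X) = (161 + X)/(84 + X) (v(X) = (X + 161)/(X + 84) = (161 + X)/(84 + X))
v(47) - t(k) = (161 + 47)/(84 + 47) - (7 + 29) = 208/131 - 1*36 = (1/131)*208 - 36 = 208/131 - 36 = -4508/131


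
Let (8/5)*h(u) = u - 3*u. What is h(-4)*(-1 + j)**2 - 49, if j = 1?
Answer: -49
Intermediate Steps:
h(u) = -5*u/4 (h(u) = 5*(u - 3*u)/8 = 5*(-2*u)/8 = -5*u/4)
h(-4)*(-1 + j)**2 - 49 = (-5/4*(-4))*(-1 + 1)**2 - 49 = 5*0**2 - 49 = 5*0 - 49 = 0 - 49 = -49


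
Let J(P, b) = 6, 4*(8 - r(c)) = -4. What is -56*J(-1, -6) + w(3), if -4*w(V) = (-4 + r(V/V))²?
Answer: -1369/4 ≈ -342.25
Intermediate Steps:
r(c) = 9 (r(c) = 8 - ¼*(-4) = 8 + 1 = 9)
w(V) = -25/4 (w(V) = -(-4 + 9)²/4 = -¼*5² = -¼*25 = -25/4)
-56*J(-1, -6) + w(3) = -56*6 - 25/4 = -336 - 25/4 = -1369/4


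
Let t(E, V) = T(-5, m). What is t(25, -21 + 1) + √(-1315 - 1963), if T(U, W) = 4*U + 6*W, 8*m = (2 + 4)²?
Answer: 7 + I*√3278 ≈ 7.0 + 57.254*I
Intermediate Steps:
m = 9/2 (m = (2 + 4)²/8 = (⅛)*6² = (⅛)*36 = 9/2 ≈ 4.5000)
t(E, V) = 7 (t(E, V) = 4*(-5) + 6*(9/2) = -20 + 27 = 7)
t(25, -21 + 1) + √(-1315 - 1963) = 7 + √(-1315 - 1963) = 7 + √(-3278) = 7 + I*√3278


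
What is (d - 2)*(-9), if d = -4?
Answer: 54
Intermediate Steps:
(d - 2)*(-9) = (-4 - 2)*(-9) = -6*(-9) = 54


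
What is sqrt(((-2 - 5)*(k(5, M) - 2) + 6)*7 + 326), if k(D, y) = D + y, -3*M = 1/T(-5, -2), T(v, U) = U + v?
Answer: 4*sqrt(123)/3 ≈ 14.787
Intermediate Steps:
M = 1/21 (M = -1/(3*(-2 - 5)) = -1/3/(-7) = -1/3*(-1/7) = 1/21 ≈ 0.047619)
sqrt(((-2 - 5)*(k(5, M) - 2) + 6)*7 + 326) = sqrt(((-2 - 5)*((5 + 1/21) - 2) + 6)*7 + 326) = sqrt((-7*(106/21 - 2) + 6)*7 + 326) = sqrt((-7*64/21 + 6)*7 + 326) = sqrt((-64/3 + 6)*7 + 326) = sqrt(-46/3*7 + 326) = sqrt(-322/3 + 326) = sqrt(656/3) = 4*sqrt(123)/3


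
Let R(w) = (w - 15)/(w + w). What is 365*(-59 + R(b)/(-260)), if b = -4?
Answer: -8959947/416 ≈ -21538.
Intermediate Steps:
R(w) = (-15 + w)/(2*w) (R(w) = (-15 + w)/((2*w)) = (-15 + w)*(1/(2*w)) = (-15 + w)/(2*w))
365*(-59 + R(b)/(-260)) = 365*(-59 + ((½)*(-15 - 4)/(-4))/(-260)) = 365*(-59 + ((½)*(-¼)*(-19))*(-1/260)) = 365*(-59 + (19/8)*(-1/260)) = 365*(-59 - 19/2080) = 365*(-122739/2080) = -8959947/416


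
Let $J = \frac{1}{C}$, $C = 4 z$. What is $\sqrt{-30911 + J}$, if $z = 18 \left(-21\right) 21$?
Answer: $\frac{i \sqrt{1962972146}}{252} \approx 175.82 i$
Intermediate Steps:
$z = -7938$ ($z = \left(-378\right) 21 = -7938$)
$C = -31752$ ($C = 4 \left(-7938\right) = -31752$)
$J = - \frac{1}{31752}$ ($J = \frac{1}{-31752} = - \frac{1}{31752} \approx -3.1494 \cdot 10^{-5}$)
$\sqrt{-30911 + J} = \sqrt{-30911 - \frac{1}{31752}} = \sqrt{- \frac{981486073}{31752}} = \frac{i \sqrt{1962972146}}{252}$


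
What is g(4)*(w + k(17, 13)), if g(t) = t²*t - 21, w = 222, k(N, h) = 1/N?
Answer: 162325/17 ≈ 9548.5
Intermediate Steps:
g(t) = -21 + t³ (g(t) = t³ - 21 = -21 + t³)
g(4)*(w + k(17, 13)) = (-21 + 4³)*(222 + 1/17) = (-21 + 64)*(222 + 1/17) = 43*(3775/17) = 162325/17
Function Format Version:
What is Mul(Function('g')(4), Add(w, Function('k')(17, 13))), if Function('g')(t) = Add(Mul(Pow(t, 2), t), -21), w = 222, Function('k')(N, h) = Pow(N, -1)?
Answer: Rational(162325, 17) ≈ 9548.5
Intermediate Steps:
Function('g')(t) = Add(-21, Pow(t, 3)) (Function('g')(t) = Add(Pow(t, 3), -21) = Add(-21, Pow(t, 3)))
Mul(Function('g')(4), Add(w, Function('k')(17, 13))) = Mul(Add(-21, Pow(4, 3)), Add(222, Pow(17, -1))) = Mul(Add(-21, 64), Add(222, Rational(1, 17))) = Mul(43, Rational(3775, 17)) = Rational(162325, 17)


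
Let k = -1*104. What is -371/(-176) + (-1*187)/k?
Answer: 8937/2288 ≈ 3.9060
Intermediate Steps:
k = -104
-371/(-176) + (-1*187)/k = -371/(-176) - 1*187/(-104) = -371*(-1/176) - 187*(-1/104) = 371/176 + 187/104 = 8937/2288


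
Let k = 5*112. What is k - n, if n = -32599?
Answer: 33159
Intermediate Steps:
k = 560
k - n = 560 - 1*(-32599) = 560 + 32599 = 33159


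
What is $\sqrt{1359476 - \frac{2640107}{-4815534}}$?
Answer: $\frac{\sqrt{31525401563859680394}}{4815534} \approx 1166.0$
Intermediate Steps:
$\sqrt{1359476 - \frac{2640107}{-4815534}} = \sqrt{1359476 - - \frac{2640107}{4815534}} = \sqrt{1359476 + \frac{2640107}{4815534}} = \sqrt{\frac{6546605540291}{4815534}} = \frac{\sqrt{31525401563859680394}}{4815534}$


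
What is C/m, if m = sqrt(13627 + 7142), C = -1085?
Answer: -155*sqrt(20769)/2967 ≈ -7.5287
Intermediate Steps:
m = sqrt(20769) ≈ 144.11
C/m = -1085*sqrt(20769)/20769 = -155*sqrt(20769)/2967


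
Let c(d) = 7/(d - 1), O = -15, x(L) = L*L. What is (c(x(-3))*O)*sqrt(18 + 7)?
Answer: -525/8 ≈ -65.625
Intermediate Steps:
x(L) = L**2
c(d) = 7/(-1 + d)
(c(x(-3))*O)*sqrt(18 + 7) = ((7/(-1 + (-3)**2))*(-15))*sqrt(18 + 7) = ((7/(-1 + 9))*(-15))*sqrt(25) = ((7/8)*(-15))*5 = -105/8*5 = -525/8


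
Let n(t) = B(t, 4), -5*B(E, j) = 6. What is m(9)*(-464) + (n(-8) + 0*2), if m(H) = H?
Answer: -20886/5 ≈ -4177.2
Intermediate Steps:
B(E, j) = -6/5 (B(E, j) = -⅕*6 = -6/5)
n(t) = -6/5
m(9)*(-464) + (n(-8) + 0*2) = 9*(-464) + (-6/5 + 0*2) = -4176 + (-6/5 + 0) = -4176 - 6/5 = -20886/5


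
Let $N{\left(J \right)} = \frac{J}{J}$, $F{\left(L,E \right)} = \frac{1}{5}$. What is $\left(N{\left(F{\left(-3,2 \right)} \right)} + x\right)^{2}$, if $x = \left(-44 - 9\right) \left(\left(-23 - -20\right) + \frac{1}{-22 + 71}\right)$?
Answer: $\frac{60637369}{2401} \approx 25255.0$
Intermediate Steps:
$F{\left(L,E \right)} = \frac{1}{5}$
$x = \frac{7738}{49}$ ($x = - 53 \left(\left(-23 + 20\right) + \frac{1}{49}\right) = - 53 \left(-3 + \frac{1}{49}\right) = \left(-53\right) \left(- \frac{146}{49}\right) = \frac{7738}{49} \approx 157.92$)
$N{\left(J \right)} = 1$
$\left(N{\left(F{\left(-3,2 \right)} \right)} + x\right)^{2} = \left(1 + \frac{7738}{49}\right)^{2} = \left(\frac{7787}{49}\right)^{2} = \frac{60637369}{2401}$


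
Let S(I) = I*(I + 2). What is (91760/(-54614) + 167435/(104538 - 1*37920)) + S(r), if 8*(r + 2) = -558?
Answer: 72844033276639/14553101808 ≈ 5005.4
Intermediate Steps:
r = -287/4 (r = -2 + (⅛)*(-558) = -2 - 279/4 = -287/4 ≈ -71.750)
S(I) = I*(2 + I)
(91760/(-54614) + 167435/(104538 - 1*37920)) + S(r) = (91760/(-54614) + 167435/(104538 - 1*37920)) - 287*(2 - 287/4)/4 = (91760*(-1/54614) + 167435/(104538 - 37920)) - 287/4*(-279/4) = (-45880/27307 + 167435/66618) + 80073/16 = 1515713705/1819137726 + 80073/16 = 72844033276639/14553101808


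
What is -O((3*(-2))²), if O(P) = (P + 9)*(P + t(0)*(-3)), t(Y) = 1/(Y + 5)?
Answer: -1593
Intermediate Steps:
t(Y) = 1/(5 + Y)
O(P) = (9 + P)*(-⅗ + P) (O(P) = (P + 9)*(P - 3/(5 + 0)) = (9 + P)*(P - 3/5) = (9 + P)*(P + (⅕)*(-3)) = (9 + P)*(P - ⅗) = (9 + P)*(-⅗ + P))
-O((3*(-2))²) = -(-27/5 + ((3*(-2))²)² + 42*(3*(-2))²/5) = -(-27/5 + ((-6)²)² + (42/5)*(-6)²) = -(-27/5 + 36² + (42/5)*36) = -(-27/5 + 1296 + 1512/5) = -1*1593 = -1593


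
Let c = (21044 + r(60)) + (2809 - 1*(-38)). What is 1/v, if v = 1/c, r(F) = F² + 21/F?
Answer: 549827/20 ≈ 27491.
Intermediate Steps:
c = 549827/20 (c = (21044 + (21 + 60³)/60) + (2809 - 1*(-38)) = (21044 + (21 + 216000)/60) + (2809 + 38) = (21044 + (1/60)*216021) + 2847 = (21044 + 72007/20) + 2847 = 492887/20 + 2847 = 549827/20 ≈ 27491.)
v = 20/549827 (v = 1/(549827/20) = 20/549827 ≈ 3.6375e-5)
1/v = 1/(20/549827) = 549827/20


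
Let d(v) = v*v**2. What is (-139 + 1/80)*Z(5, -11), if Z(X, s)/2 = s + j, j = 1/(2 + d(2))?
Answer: 1211971/400 ≈ 3029.9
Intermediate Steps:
d(v) = v**3
j = 1/10 (j = 1/(2 + 2**3) = 1/(2 + 8) = 1/10 ≈ 0.10000)
Z(X, s) = 1/5 + 2*s (Z(X, s) = 2*(s + 1/10) = 2*(1/10 + s) = 1/5 + 2*s)
(-139 + 1/80)*Z(5, -11) = (-139 + 1/80)*(1/5 + 2*(-11)) = (-139 + 1/80)*(1/5 - 22) = -11119/80*(-109/5) = 1211971/400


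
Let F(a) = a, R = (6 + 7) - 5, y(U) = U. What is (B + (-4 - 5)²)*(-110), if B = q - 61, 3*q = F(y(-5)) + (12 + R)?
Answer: -2750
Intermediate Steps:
R = 8 (R = 13 - 5 = 8)
q = 5 (q = (-5 + (12 + 8))/3 = (-5 + 20)/3 = (⅓)*15 = 5)
B = -56 (B = 5 - 61 = -56)
(B + (-4 - 5)²)*(-110) = (-56 + (-4 - 5)²)*(-110) = (-56 + (-9)²)*(-110) = (-56 + 81)*(-110) = 25*(-110) = -2750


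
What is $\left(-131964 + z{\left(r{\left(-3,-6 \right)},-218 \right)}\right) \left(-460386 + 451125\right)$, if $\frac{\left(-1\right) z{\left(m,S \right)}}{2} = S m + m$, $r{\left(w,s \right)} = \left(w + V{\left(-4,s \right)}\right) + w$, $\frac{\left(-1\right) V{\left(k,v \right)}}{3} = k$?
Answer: $1198002960$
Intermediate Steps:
$V{\left(k,v \right)} = - 3 k$
$r{\left(w,s \right)} = 12 + 2 w$ ($r{\left(w,s \right)} = \left(w - -12\right) + w = \left(w + 12\right) + w = \left(12 + w\right) + w = 12 + 2 w$)
$z{\left(m,S \right)} = - 2 m - 2 S m$ ($z{\left(m,S \right)} = - 2 \left(S m + m\right) = - 2 \left(m + S m\right) = - 2 m - 2 S m$)
$\left(-131964 + z{\left(r{\left(-3,-6 \right)},-218 \right)}\right) \left(-460386 + 451125\right) = \left(-131964 - 2 \left(12 + 2 \left(-3\right)\right) \left(1 - 218\right)\right) \left(-460386 + 451125\right) = \left(-131964 - 2 \left(12 - 6\right) \left(-217\right)\right) \left(-9261\right) = \left(-131964 - 12 \left(-217\right)\right) \left(-9261\right) = \left(-131964 + 2604\right) \left(-9261\right) = \left(-129360\right) \left(-9261\right) = 1198002960$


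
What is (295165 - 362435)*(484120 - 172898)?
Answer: -20935903940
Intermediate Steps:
(295165 - 362435)*(484120 - 172898) = -67270*311222 = -20935903940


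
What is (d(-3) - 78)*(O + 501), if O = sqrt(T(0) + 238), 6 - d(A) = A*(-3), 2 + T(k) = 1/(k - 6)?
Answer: -40581 - 27*sqrt(8490)/2 ≈ -41825.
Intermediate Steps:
T(k) = -2 + 1/(-6 + k) (T(k) = -2 + 1/(k - 6) = -2 + 1/(-6 + k))
d(A) = 6 + 3*A (d(A) = 6 - A*(-3) = 6 - (-3)*A = 6 + 3*A)
O = sqrt(8490)/6 (O = sqrt((13 - 2*0)/(-6 + 0) + 238) = sqrt((13 + 0)/(-6) + 238) = sqrt(-1/6*13 + 238) = sqrt(-13/6 + 238) = sqrt(1415/6) = sqrt(8490)/6 ≈ 15.357)
(d(-3) - 78)*(O + 501) = ((6 + 3*(-3)) - 78)*(sqrt(8490)/6 + 501) = ((6 - 9) - 78)*(501 + sqrt(8490)/6) = (-3 - 78)*(501 + sqrt(8490)/6) = -81*(501 + sqrt(8490)/6) = -40581 - 27*sqrt(8490)/2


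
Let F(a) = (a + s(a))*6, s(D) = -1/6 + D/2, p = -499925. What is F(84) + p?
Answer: -499170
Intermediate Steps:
s(D) = -1/6 + D/2 (s(D) = -1*1/6 + D*(1/2) = -1/6 + D/2)
F(a) = -1 + 9*a (F(a) = (a + (-1/6 + a/2))*6 = (-1/6 + 3*a/2)*6 = -1 + 9*a)
F(84) + p = (-1 + 9*84) - 499925 = (-1 + 756) - 499925 = 755 - 499925 = -499170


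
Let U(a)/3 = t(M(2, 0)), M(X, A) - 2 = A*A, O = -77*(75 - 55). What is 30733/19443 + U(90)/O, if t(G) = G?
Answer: 23606081/14971110 ≈ 1.5768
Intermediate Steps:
O = -1540 (O = -77*20 = -1540)
M(X, A) = 2 + A**2 (M(X, A) = 2 + A*A = 2 + A**2)
U(a) = 6 (U(a) = 3*(2 + 0**2) = 3*(2 + 0) = 3*2 = 6)
30733/19443 + U(90)/O = 30733/19443 + 6/(-1540) = 30733*(1/19443) + 6*(-1/1540) = 30733/19443 - 3/770 = 23606081/14971110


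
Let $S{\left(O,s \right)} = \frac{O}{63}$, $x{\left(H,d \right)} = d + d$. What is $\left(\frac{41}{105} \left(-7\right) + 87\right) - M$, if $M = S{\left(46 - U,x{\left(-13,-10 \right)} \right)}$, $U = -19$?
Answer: $\frac{26219}{315} \approx 83.235$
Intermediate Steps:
$x{\left(H,d \right)} = 2 d$
$S{\left(O,s \right)} = \frac{O}{63}$ ($S{\left(O,s \right)} = O \frac{1}{63} = \frac{O}{63}$)
$M = \frac{65}{63}$ ($M = \frac{46 - -19}{63} = \frac{46 + 19}{63} = \frac{1}{63} \cdot 65 = \frac{65}{63} \approx 1.0317$)
$\left(\frac{41}{105} \left(-7\right) + 87\right) - M = \left(\frac{41}{105} \left(-7\right) + 87\right) - \frac{65}{63} = \left(- \frac{41}{15} + 87\right) - \frac{65}{63} = \frac{1264}{15} - \frac{65}{63} = \frac{26219}{315}$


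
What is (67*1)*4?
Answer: 268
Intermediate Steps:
(67*1)*4 = 67*4 = 268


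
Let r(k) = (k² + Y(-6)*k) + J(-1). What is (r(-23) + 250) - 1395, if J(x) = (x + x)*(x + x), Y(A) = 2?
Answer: -658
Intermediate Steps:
J(x) = 4*x² (J(x) = (2*x)*(2*x) = 4*x²)
r(k) = 4 + k² + 2*k (r(k) = (k² + 2*k) + 4*(-1)² = (k² + 2*k) + 4*1 = (k² + 2*k) + 4 = 4 + k² + 2*k)
(r(-23) + 250) - 1395 = ((4 + (-23)² + 2*(-23)) + 250) - 1395 = ((4 + 529 - 46) + 250) - 1395 = (487 + 250) - 1395 = 737 - 1395 = -658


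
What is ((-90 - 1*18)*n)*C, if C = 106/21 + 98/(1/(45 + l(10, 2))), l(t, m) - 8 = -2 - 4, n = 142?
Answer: -495005184/7 ≈ -7.0715e+7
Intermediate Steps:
l(t, m) = 2 (l(t, m) = 8 + (-2 - 4) = 8 - 6 = 2)
C = 96832/21 (C = 106/21 + 98/(1/(45 + 2)) = 106*(1/21) + 98/(1/47) = 106/21 + 98/(1/47) = 106/21 + 98*47 = 106/21 + 4606 = 96832/21 ≈ 4611.0)
((-90 - 1*18)*n)*C = ((-90 - 1*18)*142)*(96832/21) = ((-90 - 18)*142)*(96832/21) = -108*142*(96832/21) = -15336*96832/21 = -495005184/7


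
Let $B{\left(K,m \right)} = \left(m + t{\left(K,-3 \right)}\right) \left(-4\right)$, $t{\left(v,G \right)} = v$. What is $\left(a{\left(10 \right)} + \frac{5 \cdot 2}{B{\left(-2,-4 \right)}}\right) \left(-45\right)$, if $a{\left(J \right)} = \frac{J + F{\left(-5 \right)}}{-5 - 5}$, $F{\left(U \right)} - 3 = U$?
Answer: $\frac{69}{4} \approx 17.25$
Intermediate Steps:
$F{\left(U \right)} = 3 + U$
$B{\left(K,m \right)} = - 4 K - 4 m$ ($B{\left(K,m \right)} = \left(m + K\right) \left(-4\right) = \left(K + m\right) \left(-4\right) = - 4 K - 4 m$)
$a{\left(J \right)} = \frac{1}{5} - \frac{J}{10}$ ($a{\left(J \right)} = \frac{J + \left(3 - 5\right)}{-5 - 5} = \frac{J - 2}{-10} = \left(-2 + J\right) \left(- \frac{1}{10}\right) = \frac{1}{5} - \frac{J}{10}$)
$\left(a{\left(10 \right)} + \frac{5 \cdot 2}{B{\left(-2,-4 \right)}}\right) \left(-45\right) = \left(\left(\frac{1}{5} - 1\right) + \frac{5 \cdot 2}{\left(-4\right) \left(-2\right) - -16}\right) \left(-45\right) = \left(\left(\frac{1}{5} - 1\right) + \frac{10}{8 + 16}\right) \left(-45\right) = \left(- \frac{4}{5} + \frac{10}{24}\right) \left(-45\right) = \left(- \frac{4}{5} + 10 \cdot \frac{1}{24}\right) \left(-45\right) = \left(- \frac{4}{5} + \frac{5}{12}\right) \left(-45\right) = \left(- \frac{23}{60}\right) \left(-45\right) = \frac{69}{4}$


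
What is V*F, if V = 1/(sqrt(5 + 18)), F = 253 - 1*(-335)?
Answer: 588*sqrt(23)/23 ≈ 122.61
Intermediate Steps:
F = 588 (F = 253 + 335 = 588)
V = sqrt(23)/23 (V = 1/(sqrt(23)) = sqrt(23)/23 ≈ 0.20851)
V*F = (sqrt(23)/23)*588 = 588*sqrt(23)/23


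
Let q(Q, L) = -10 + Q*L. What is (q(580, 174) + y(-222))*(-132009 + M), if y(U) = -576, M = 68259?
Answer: -6396292500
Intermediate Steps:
q(Q, L) = -10 + L*Q
(q(580, 174) + y(-222))*(-132009 + M) = ((-10 + 174*580) - 576)*(-132009 + 68259) = ((-10 + 100920) - 576)*(-63750) = (100910 - 576)*(-63750) = 100334*(-63750) = -6396292500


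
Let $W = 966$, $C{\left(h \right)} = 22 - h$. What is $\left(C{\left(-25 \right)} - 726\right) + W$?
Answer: $287$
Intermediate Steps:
$\left(C{\left(-25 \right)} - 726\right) + W = \left(\left(22 - -25\right) - 726\right) + 966 = \left(\left(22 + 25\right) - 726\right) + 966 = \left(47 - 726\right) + 966 = -679 + 966 = 287$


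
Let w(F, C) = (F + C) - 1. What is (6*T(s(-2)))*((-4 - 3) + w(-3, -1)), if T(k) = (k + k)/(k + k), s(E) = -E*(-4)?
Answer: -72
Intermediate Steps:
w(F, C) = -1 + C + F (w(F, C) = (C + F) - 1 = -1 + C + F)
s(E) = 4*E (s(E) = -(-4)*E = 4*E)
T(k) = 1 (T(k) = (2*k)/((2*k)) = (2*k)*(1/(2*k)) = 1)
(6*T(s(-2)))*((-4 - 3) + w(-3, -1)) = (6*1)*((-4 - 3) + (-1 - 1 - 3)) = 6*(-7 - 5) = 6*(-12) = -72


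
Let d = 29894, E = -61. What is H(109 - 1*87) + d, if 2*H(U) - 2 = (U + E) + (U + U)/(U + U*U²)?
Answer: 28979237/970 ≈ 29876.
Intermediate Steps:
H(U) = -59/2 + U/2 + U/(U + U³) (H(U) = 1 + ((U - 61) + (U + U)/(U + U*U²))/2 = 1 + ((-61 + U) + (2*U)/(U + U³))/2 = 1 + ((-61 + U) + 2*U/(U + U³))/2 = 1 + (-61 + U + 2*U/(U + U³))/2 = 1 + (-61/2 + U/2 + U/(U + U³)) = -59/2 + U/2 + U/(U + U³))
H(109 - 1*87) + d = (-57 + (109 - 1*87) + (109 - 1*87)³ - 59*(109 - 1*87)²)/(2*(1 + (109 - 1*87)²)) + 29894 = (-57 + (109 - 87) + (109 - 87)³ - 59*(109 - 87)²)/(2*(1 + (109 - 87)²)) + 29894 = (-57 + 22 + 22³ - 59*22²)/(2*(1 + 22²)) + 29894 = (-57 + 22 + 10648 - 59*484)/(2*(1 + 484)) + 29894 = (½)*(-57 + 22 + 10648 - 28556)/485 + 29894 = (½)*(1/485)*(-17943) + 29894 = -17943/970 + 29894 = 28979237/970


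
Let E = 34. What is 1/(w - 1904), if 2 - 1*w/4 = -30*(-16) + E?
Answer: -1/3952 ≈ -0.00025304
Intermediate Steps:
w = -2048 (w = 8 - 4*(-30*(-16) + 34) = 8 - 4*(480 + 34) = 8 - 4*514 = 8 - 2056 = -2048)
1/(w - 1904) = 1/(-2048 - 1904) = 1/(-3952) = -1/3952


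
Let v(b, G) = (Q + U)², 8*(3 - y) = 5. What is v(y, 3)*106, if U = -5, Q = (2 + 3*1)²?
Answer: 42400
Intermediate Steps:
y = 19/8 (y = 3 - ⅛*5 = 3 - 5/8 = 19/8 ≈ 2.3750)
Q = 25 (Q = (2 + 3)² = 5² = 25)
v(b, G) = 400 (v(b, G) = (25 - 5)² = 20² = 400)
v(y, 3)*106 = 400*106 = 42400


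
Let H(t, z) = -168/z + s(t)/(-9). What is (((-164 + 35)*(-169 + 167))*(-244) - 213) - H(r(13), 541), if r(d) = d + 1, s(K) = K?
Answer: -307541299/4869 ≈ -63163.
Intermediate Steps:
r(d) = 1 + d
H(t, z) = -168/z - t/9 (H(t, z) = -168/z + t/(-9) = -168/z + t*(-1/9) = -168/z - t/9)
(((-164 + 35)*(-169 + 167))*(-244) - 213) - H(r(13), 541) = (((-164 + 35)*(-169 + 167))*(-244) - 213) - (-168/541 - (1 + 13)/9) = (-129*(-2)*(-244) - 213) - (-168*1/541 - 1/9*14) = (258*(-244) - 213) - (-168/541 - 14/9) = (-62952 - 213) - 1*(-9086/4869) = -63165 + 9086/4869 = -307541299/4869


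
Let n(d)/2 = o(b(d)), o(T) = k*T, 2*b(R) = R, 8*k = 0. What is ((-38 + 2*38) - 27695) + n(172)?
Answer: -27657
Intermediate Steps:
k = 0 (k = (1/8)*0 = 0)
b(R) = R/2
o(T) = 0 (o(T) = 0*T = 0)
n(d) = 0 (n(d) = 2*0 = 0)
((-38 + 2*38) - 27695) + n(172) = ((-38 + 2*38) - 27695) + 0 = ((-38 + 76) - 27695) + 0 = (38 - 27695) + 0 = -27657 + 0 = -27657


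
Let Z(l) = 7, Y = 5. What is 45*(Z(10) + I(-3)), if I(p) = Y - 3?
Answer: 405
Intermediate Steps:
I(p) = 2 (I(p) = 5 - 3 = 2)
45*(Z(10) + I(-3)) = 45*(7 + 2) = 45*9 = 405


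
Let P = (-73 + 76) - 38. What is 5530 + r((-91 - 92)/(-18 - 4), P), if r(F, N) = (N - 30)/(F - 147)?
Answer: 16873460/3051 ≈ 5530.5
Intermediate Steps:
P = -35 (P = 3 - 38 = -35)
r(F, N) = (-30 + N)/(-147 + F)
5530 + r((-91 - 92)/(-18 - 4), P) = 5530 + (-30 - 35)/(-147 + (-91 - 92)/(-18 - 4)) = 5530 - 65/(-147 - 183/(-22)) = 5530 - 65/(-147 - 183*(-1/22)) = 5530 - 65/(-147 + 183/22) = 5530 - 65/(-3051/22) = 5530 - 22/3051*(-65) = 5530 + 1430/3051 = 16873460/3051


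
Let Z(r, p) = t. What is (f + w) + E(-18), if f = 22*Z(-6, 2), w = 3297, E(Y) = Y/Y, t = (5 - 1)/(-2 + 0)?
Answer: 3254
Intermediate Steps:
t = -2 (t = 4/(-2) = 4*(-½) = -2)
E(Y) = 1
Z(r, p) = -2
f = -44 (f = 22*(-2) = -44)
(f + w) + E(-18) = (-44 + 3297) + 1 = 3253 + 1 = 3254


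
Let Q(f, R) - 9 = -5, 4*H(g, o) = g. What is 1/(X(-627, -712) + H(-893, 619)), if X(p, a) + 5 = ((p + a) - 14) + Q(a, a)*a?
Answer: -4/17717 ≈ -0.00022577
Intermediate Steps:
H(g, o) = g/4
Q(f, R) = 4 (Q(f, R) = 9 - 5 = 4)
X(p, a) = -19 + p + 5*a (X(p, a) = -5 + (((p + a) - 14) + 4*a) = -5 + (((a + p) - 14) + 4*a) = -5 + ((-14 + a + p) + 4*a) = -5 + (-14 + p + 5*a) = -19 + p + 5*a)
1/(X(-627, -712) + H(-893, 619)) = 1/((-19 - 627 + 5*(-712)) + (¼)*(-893)) = 1/((-19 - 627 - 3560) - 893/4) = 1/(-4206 - 893/4) = 1/(-17717/4) = -4/17717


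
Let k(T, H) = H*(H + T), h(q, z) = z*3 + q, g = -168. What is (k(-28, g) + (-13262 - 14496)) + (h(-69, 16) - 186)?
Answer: 4963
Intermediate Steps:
h(q, z) = q + 3*z (h(q, z) = 3*z + q = q + 3*z)
(k(-28, g) + (-13262 - 14496)) + (h(-69, 16) - 186) = (-168*(-168 - 28) + (-13262 - 14496)) + ((-69 + 3*16) - 186) = (-168*(-196) - 27758) + ((-69 + 48) - 186) = (32928 - 27758) + (-21 - 186) = 5170 - 207 = 4963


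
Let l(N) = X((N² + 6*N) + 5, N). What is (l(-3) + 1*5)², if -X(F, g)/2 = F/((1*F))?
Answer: 9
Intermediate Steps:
X(F, g) = -2 (X(F, g) = -2*F/(1*F) = -2*F/F = -2*1 = -2)
l(N) = -2
(l(-3) + 1*5)² = (-2 + 1*5)² = (-2 + 5)² = 3² = 9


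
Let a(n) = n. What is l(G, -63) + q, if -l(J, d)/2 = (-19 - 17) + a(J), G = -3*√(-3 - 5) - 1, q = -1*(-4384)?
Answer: 4458 + 12*I*√2 ≈ 4458.0 + 16.971*I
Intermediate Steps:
q = 4384
G = -1 - 6*I*√2 (G = -6*I*√2 - 1 = -1 - 6*I*√2 ≈ -1.0 - 8.4853*I)
l(J, d) = 72 - 2*J (l(J, d) = -2*((-19 - 17) + J) = -2*(-36 + J) = 72 - 2*J)
l(G, -63) + q = (72 - 2*(-1 - 6*I*√2)) + 4384 = (72 + (2 + 12*I*√2)) + 4384 = (74 + 12*I*√2) + 4384 = 4458 + 12*I*√2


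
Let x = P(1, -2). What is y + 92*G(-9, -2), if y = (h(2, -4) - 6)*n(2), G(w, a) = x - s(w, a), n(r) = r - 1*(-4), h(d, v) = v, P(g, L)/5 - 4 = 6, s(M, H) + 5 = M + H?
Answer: 6012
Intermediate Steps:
s(M, H) = -5 + H + M (s(M, H) = -5 + (M + H) = -5 + (H + M) = -5 + H + M)
P(g, L) = 50 (P(g, L) = 20 + 5*6 = 20 + 30 = 50)
x = 50
n(r) = 4 + r (n(r) = r + 4 = 4 + r)
G(w, a) = 55 - a - w (G(w, a) = 50 - (-5 + a + w) = 50 + (5 - a - w) = 55 - a - w)
y = -60 (y = (-4 - 6)*(4 + 2) = -10*6 = -60)
y + 92*G(-9, -2) = -60 + 92*(55 - 1*(-2) - 1*(-9)) = -60 + 92*(55 + 2 + 9) = -60 + 92*66 = -60 + 6072 = 6012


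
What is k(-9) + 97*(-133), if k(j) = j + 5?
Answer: -12905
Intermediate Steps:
k(j) = 5 + j
k(-9) + 97*(-133) = (5 - 9) + 97*(-133) = -4 - 12901 = -12905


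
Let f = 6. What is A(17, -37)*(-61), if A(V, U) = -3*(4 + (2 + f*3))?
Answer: 4392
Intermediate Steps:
A(V, U) = -72 (A(V, U) = -3*(4 + (2 + 6*3)) = -3*(4 + (2 + 18)) = -3*(4 + 20) = -3*24 = -72)
A(17, -37)*(-61) = -72*(-61) = 4392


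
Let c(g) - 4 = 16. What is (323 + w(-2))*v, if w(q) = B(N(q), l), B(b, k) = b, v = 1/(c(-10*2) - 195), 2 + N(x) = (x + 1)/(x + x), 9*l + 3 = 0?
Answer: -257/140 ≈ -1.8357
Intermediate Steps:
l = -⅓ (l = -⅓ + (⅑)*0 = -⅓ + 0 = -⅓ ≈ -0.33333)
c(g) = 20 (c(g) = 4 + 16 = 20)
N(x) = -2 + (1 + x)/(2*x) (N(x) = -2 + (x + 1)/(x + x) = -2 + (1 + x)/((2*x)) = -2 + (1 + x)*(1/(2*x)) = -2 + (1 + x)/(2*x))
v = -1/175 (v = 1/(20 - 195) = 1/(-175) = -1/175 ≈ -0.0057143)
w(q) = (1 - 3*q)/(2*q)
(323 + w(-2))*v = (323 + (½)*(1 - 3*(-2))/(-2))*(-1/175) = (323 + (½)*(-½)*(1 + 6))*(-1/175) = (323 + (½)*(-½)*7)*(-1/175) = (323 - 7/4)*(-1/175) = (1285/4)*(-1/175) = -257/140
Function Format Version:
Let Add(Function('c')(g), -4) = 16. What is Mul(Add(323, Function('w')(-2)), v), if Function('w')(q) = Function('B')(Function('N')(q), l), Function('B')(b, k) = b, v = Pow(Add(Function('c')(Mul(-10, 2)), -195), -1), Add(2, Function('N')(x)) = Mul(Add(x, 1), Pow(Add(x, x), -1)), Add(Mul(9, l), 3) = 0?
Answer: Rational(-257, 140) ≈ -1.8357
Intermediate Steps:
l = Rational(-1, 3) (l = Add(Rational(-1, 3), Mul(Rational(1, 9), 0)) = Add(Rational(-1, 3), 0) = Rational(-1, 3) ≈ -0.33333)
Function('c')(g) = 20 (Function('c')(g) = Add(4, 16) = 20)
Function('N')(x) = Add(-2, Mul(Rational(1, 2), Pow(x, -1), Add(1, x))) (Function('N')(x) = Add(-2, Mul(Add(x, 1), Pow(Add(x, x), -1))) = Add(-2, Mul(Add(1, x), Pow(Mul(2, x), -1))) = Add(-2, Mul(Add(1, x), Mul(Rational(1, 2), Pow(x, -1)))) = Add(-2, Mul(Rational(1, 2), Pow(x, -1), Add(1, x))))
v = Rational(-1, 175) (v = Pow(Add(20, -195), -1) = Pow(-175, -1) = Rational(-1, 175) ≈ -0.0057143)
Function('w')(q) = Mul(Rational(1, 2), Pow(q, -1), Add(1, Mul(-3, q)))
Mul(Add(323, Function('w')(-2)), v) = Mul(Add(323, Mul(Rational(1, 2), Pow(-2, -1), Add(1, Mul(-3, -2)))), Rational(-1, 175)) = Mul(Add(323, Mul(Rational(1, 2), Rational(-1, 2), Add(1, 6))), Rational(-1, 175)) = Mul(Add(323, Mul(Rational(1, 2), Rational(-1, 2), 7)), Rational(-1, 175)) = Mul(Add(323, Rational(-7, 4)), Rational(-1, 175)) = Mul(Rational(1285, 4), Rational(-1, 175)) = Rational(-257, 140)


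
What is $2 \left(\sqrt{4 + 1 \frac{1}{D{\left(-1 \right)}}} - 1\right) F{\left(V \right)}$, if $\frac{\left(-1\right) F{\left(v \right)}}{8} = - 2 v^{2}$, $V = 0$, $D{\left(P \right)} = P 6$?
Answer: $0$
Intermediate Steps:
$D{\left(P \right)} = 6 P$
$F{\left(v \right)} = 16 v^{2}$ ($F{\left(v \right)} = - 8 \left(- 2 v^{2}\right) = 16 v^{2}$)
$2 \left(\sqrt{4 + 1 \frac{1}{D{\left(-1 \right)}}} - 1\right) F{\left(V \right)} = 2 \left(\sqrt{4 + 1 \frac{1}{6 \left(-1\right)}} - 1\right) 16 \cdot 0^{2} = 2 \left(\sqrt{4 + 1 \frac{1}{-6}} - 1\right) 16 \cdot 0 = 2 \left(\sqrt{4 + 1 \left(- \frac{1}{6}\right)} - 1\right) 0 = 2 \left(\sqrt{4 - \frac{1}{6}} - 1\right) 0 = 2 \left(\sqrt{\frac{23}{6}} - 1\right) 0 = 2 \left(\frac{\sqrt{138}}{6} - 1\right) 0 = 2 \left(-1 + \frac{\sqrt{138}}{6}\right) 0 = 2 \cdot 0 = 0$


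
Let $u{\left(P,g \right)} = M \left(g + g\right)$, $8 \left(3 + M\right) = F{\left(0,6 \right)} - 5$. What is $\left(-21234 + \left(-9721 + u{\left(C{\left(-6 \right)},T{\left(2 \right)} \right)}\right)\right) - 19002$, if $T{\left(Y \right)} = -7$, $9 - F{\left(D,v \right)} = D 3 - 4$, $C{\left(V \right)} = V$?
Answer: $-49929$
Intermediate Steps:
$F{\left(D,v \right)} = 13 - 3 D$ ($F{\left(D,v \right)} = 9 - \left(D 3 - 4\right) = 9 - \left(3 D - 4\right) = 9 - \left(-4 + 3 D\right) = 13 - 3 D$)
$M = -2$ ($M = -3 + \frac{\left(13 - 0\right) - 5}{8} = -3 + \frac{\left(13 + 0\right) - 5}{8} = -3 + \frac{13 - 5}{8} = -3 + \frac{1}{8} \cdot 8 = -3 + 1 = -2$)
$u{\left(P,g \right)} = - 4 g$ ($u{\left(P,g \right)} = - 2 \left(g + g\right) = - 2 \cdot 2 g = - 4 g$)
$\left(-21234 + \left(-9721 + u{\left(C{\left(-6 \right)},T{\left(2 \right)} \right)}\right)\right) - 19002 = \left(-21234 - 9693\right) - 19002 = -30927 - 19002 = -49929$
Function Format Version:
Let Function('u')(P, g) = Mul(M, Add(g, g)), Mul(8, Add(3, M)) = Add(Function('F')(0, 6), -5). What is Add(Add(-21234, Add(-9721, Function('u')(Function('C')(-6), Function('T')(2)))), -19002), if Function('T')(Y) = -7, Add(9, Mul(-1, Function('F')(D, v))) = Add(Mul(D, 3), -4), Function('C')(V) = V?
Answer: -49929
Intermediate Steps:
Function('F')(D, v) = Add(13, Mul(-3, D)) (Function('F')(D, v) = Add(9, Mul(-1, Add(Mul(D, 3), -4))) = Add(9, Mul(-1, Add(Mul(3, D), -4))) = Add(9, Mul(-1, Add(-4, Mul(3, D)))) = Add(9, Add(4, Mul(-3, D))) = Add(13, Mul(-3, D)))
M = -2 (M = Add(-3, Mul(Rational(1, 8), Add(Add(13, Mul(-3, 0)), -5))) = Add(-3, Mul(Rational(1, 8), Add(Add(13, 0), -5))) = Add(-3, Mul(Rational(1, 8), Add(13, -5))) = Add(-3, Mul(Rational(1, 8), 8)) = Add(-3, 1) = -2)
Function('u')(P, g) = Mul(-4, g) (Function('u')(P, g) = Mul(-2, Add(g, g)) = Mul(-2, Mul(2, g)) = Mul(-4, g))
Add(Add(-21234, Add(-9721, Function('u')(Function('C')(-6), Function('T')(2)))), -19002) = Add(Add(-21234, Add(-9721, Mul(-4, -7))), -19002) = Add(Add(-21234, Add(-9721, 28)), -19002) = Add(Add(-21234, -9693), -19002) = Add(-30927, -19002) = -49929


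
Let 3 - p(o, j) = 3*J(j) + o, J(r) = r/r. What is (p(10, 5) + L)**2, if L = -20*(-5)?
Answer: 8100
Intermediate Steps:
J(r) = 1
p(o, j) = -o (p(o, j) = 3 - (3*1 + o) = 3 - (3 + o) = 3 + (-3 - o) = -o)
L = 100
(p(10, 5) + L)**2 = (-1*10 + 100)**2 = (-10 + 100)**2 = 90**2 = 8100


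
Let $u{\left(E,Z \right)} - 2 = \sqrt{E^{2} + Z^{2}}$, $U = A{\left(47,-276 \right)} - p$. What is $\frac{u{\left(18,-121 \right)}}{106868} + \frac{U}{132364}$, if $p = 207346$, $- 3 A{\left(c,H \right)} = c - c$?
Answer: $- \frac{1384899225}{884092247} + \frac{\sqrt{14965}}{106868} \approx -1.5653$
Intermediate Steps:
$A{\left(c,H \right)} = 0$ ($A{\left(c,H \right)} = - \frac{c - c}{3} = \left(- \frac{1}{3}\right) 0 = 0$)
$U = -207346$ ($U = 0 - 207346 = -207346$)
$u{\left(E,Z \right)} = 2 + \sqrt{E^{2} + Z^{2}}$
$\frac{u{\left(18,-121 \right)}}{106868} + \frac{U}{132364} = \frac{2 + \sqrt{18^{2} + \left(-121\right)^{2}}}{106868} - \frac{207346}{132364} = \left(2 + \sqrt{324 + 14641}\right) \frac{1}{106868} - \frac{103673}{66182} = \left(2 + \sqrt{14965}\right) \frac{1}{106868} - \frac{103673}{66182} = \left(\frac{1}{53434} + \frac{\sqrt{14965}}{106868}\right) - \frac{103673}{66182} = - \frac{1384899225}{884092247} + \frac{\sqrt{14965}}{106868}$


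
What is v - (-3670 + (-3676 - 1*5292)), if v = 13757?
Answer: 26395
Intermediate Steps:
v - (-3670 + (-3676 - 1*5292)) = 13757 - (-3670 + (-3676 - 1*5292)) = 13757 - (-3670 + (-3676 - 5292)) = 13757 - (-3670 - 8968) = 13757 - 1*(-12638) = 13757 + 12638 = 26395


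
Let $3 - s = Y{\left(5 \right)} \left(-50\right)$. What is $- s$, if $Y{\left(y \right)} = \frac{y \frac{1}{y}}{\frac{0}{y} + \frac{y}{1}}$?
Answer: $-13$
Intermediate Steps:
$Y{\left(y \right)} = \frac{1}{y}$ ($Y{\left(y \right)} = 1 \frac{1}{0 + y 1} = 1 \frac{1}{0 + y} = 1 \frac{1}{y} = \frac{1}{y}$)
$s = 13$ ($s = 3 - \frac{1}{5} \left(-50\right) = 3 - -10 = 3 + 10 = 13$)
$- s = \left(-1\right) 13 = -13$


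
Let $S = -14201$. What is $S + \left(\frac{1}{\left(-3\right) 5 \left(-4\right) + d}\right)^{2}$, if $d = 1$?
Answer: $- \frac{52841920}{3721} \approx -14201.0$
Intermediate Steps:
$S + \left(\frac{1}{\left(-3\right) 5 \left(-4\right) + d}\right)^{2} = -14201 + \left(\frac{1}{\left(-3\right) 5 \left(-4\right) + 1}\right)^{2} = -14201 + \left(\frac{1}{\left(-15\right) \left(-4\right) + 1}\right)^{2} = -14201 + \left(\frac{1}{60 + 1}\right)^{2} = -14201 + \left(\frac{1}{61}\right)^{2} = -14201 + \frac{1}{3721} = - \frac{52841920}{3721}$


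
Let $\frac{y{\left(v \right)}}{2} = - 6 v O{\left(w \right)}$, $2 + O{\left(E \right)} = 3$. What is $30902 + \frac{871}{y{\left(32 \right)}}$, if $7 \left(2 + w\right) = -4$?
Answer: $\frac{11865497}{384} \approx 30900.0$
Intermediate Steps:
$w = - \frac{18}{7}$ ($w = -2 + \frac{1}{7} \left(-4\right) = -2 - \frac{4}{7} = - \frac{18}{7} \approx -2.5714$)
$O{\left(E \right)} = 1$ ($O{\left(E \right)} = -2 + 3 = 1$)
$y{\left(v \right)} = - 12 v$ ($y{\left(v \right)} = 2 - 6 v 1 = 2 \left(- 6 v\right) = - 12 v$)
$30902 + \frac{871}{y{\left(32 \right)}} = 30902 + \frac{871}{\left(-12\right) 32} = 30902 + \frac{871}{-384} = 30902 + 871 \left(- \frac{1}{384}\right) = 30902 - \frac{871}{384} = \frac{11865497}{384}$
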